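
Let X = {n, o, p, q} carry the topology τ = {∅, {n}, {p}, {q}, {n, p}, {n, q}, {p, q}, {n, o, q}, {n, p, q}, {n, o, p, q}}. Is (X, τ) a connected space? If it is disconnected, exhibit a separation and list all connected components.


(X, τ) is disconnected; components = [{p}, {n, o, q}].

Find clopen sets (U ∈ τ with X ∖ U ∈ τ):
  U = ∅, X ∖ U = {n, o, p, q} — both open, so U is clopen.
  U = {p}, X ∖ U = {n, o, q} — both open, so U is clopen.
  U = {n, o, q}, X ∖ U = {p} — both open, so U is clopen.
  U = {n, o, p, q}, X ∖ U = ∅ — both open, so U is clopen.
Nontrivial clopen(s) exist: e.g. {p}. So (X, τ) is disconnected.
Compute connected components by grouping points that agree on all clopens:
  component: {p}
  component: {n, o, q}


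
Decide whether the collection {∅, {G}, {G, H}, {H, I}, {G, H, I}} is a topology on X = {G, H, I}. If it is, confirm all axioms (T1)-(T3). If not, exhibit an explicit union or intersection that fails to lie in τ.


τ is NOT a topology on X.

Axiom (T1): ∅ ∈ τ? Yes; X ∈ τ? Yes.
Axiom (T2/T3): check pairwise unions and intersections of members of τ.
Counterexample for (T3): {G, H} ∩ {H, I} = {H} ∉ τ. Therefore τ is NOT a topology.


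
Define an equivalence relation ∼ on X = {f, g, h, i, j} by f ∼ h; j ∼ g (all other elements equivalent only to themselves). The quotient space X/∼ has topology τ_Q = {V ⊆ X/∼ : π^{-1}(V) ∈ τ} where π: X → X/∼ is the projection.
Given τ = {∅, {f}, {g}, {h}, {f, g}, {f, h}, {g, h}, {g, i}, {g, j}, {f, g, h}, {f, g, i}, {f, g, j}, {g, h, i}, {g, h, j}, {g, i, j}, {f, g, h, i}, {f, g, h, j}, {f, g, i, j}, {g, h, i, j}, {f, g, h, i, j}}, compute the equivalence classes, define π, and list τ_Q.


X/∼ = {[f=h], [g=j], [i]}; |τ_Q| = 6.

Equivalence classes: [f=h], [g=j], [i].
Quotient map π: X → X/∼ sends f ↦ [f=h], g ↦ [g=j], h ↦ [f=h], i ↦ [i], j ↦ [g=j].
For each subset V ⊆ X/∼, compute π^{-1}(V) ⊆ X and check whether π^{-1}(V) ∈ τ. V is open in τ_Q iff π^{-1}(V) ∈ τ.
  V = {}: π^{-1}(V) = ∅ ∈ τ ✓.
  V = {[f=h]}: π^{-1}(V) = {f, h} ∈ τ ✓.
  V = {[g=j]}: π^{-1}(V) = {g, j} ∈ τ ✓.
  V = {[f=h], [g=j]}: π^{-1}(V) = {f, g, h, j} ∈ τ ✓.
  V = {[i]}: π^{-1}(V) = {i} ∉ τ ✗.
  V = {[f=h], [i]}: π^{-1}(V) = {f, h, i} ∉ τ ✗.
  V = {[g=j], [i]}: π^{-1}(V) = {g, i, j} ∈ τ ✓.
  V = {[f=h], [g=j], [i]}: π^{-1}(V) = {f, g, h, i, j} ∈ τ ✓.
Open sets in the quotient: τ_Q = {{}, {[f=h]}, {[g=j]}, {[f=h], [g=j]}, {[g=j], [i]}, {[f=h], [g=j], [i]}} (6 elements).


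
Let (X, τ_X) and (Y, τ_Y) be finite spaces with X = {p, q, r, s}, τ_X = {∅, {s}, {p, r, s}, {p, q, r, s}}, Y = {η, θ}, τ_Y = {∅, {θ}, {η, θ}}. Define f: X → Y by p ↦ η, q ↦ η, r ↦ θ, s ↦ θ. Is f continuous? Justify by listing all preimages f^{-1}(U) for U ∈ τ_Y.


f is NOT continuous.

Compute f^{-1}(U) for each U ∈ τ_Y:
  U = ∅: f^{-1}(U) = ∅ ∈ τ_X ✓.
  U = {θ}: f^{-1}(U) = {r, s} ∉ τ_X ✗.
  U = {η, θ}: f^{-1}(U) = {p, q, r, s} ∈ τ_X ✓.
Found U = {θ} with f^{-1}(U) = {r, s} not in τ_X. Therefore f is NOT continuous.


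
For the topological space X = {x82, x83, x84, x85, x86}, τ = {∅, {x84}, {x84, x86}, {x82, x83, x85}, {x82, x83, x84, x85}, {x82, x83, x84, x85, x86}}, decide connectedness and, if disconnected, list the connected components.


(X, τ) is disconnected; components = [{x84, x86}, {x82, x83, x85}].

Find clopen sets (U ∈ τ with X ∖ U ∈ τ):
  U = ∅, X ∖ U = {x82, x83, x84, x85, x86} — both open, so U is clopen.
  U = {x84, x86}, X ∖ U = {x82, x83, x85} — both open, so U is clopen.
  U = {x82, x83, x85}, X ∖ U = {x84, x86} — both open, so U is clopen.
  U = {x82, x83, x84, x85, x86}, X ∖ U = ∅ — both open, so U is clopen.
Nontrivial clopen(s) exist: e.g. {x84, x86}. So (X, τ) is disconnected.
Compute connected components by grouping points that agree on all clopens:
  component: {x84, x86}
  component: {x82, x83, x85}


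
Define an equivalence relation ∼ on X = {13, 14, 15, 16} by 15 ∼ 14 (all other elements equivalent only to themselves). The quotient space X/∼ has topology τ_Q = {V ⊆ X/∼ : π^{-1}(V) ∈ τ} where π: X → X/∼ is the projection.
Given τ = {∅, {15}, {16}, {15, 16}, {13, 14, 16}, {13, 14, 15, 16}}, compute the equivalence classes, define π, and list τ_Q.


X/∼ = {[13], [14=15], [16]}; |τ_Q| = 3.

Equivalence classes: [13], [14=15], [16].
Quotient map π: X → X/∼ sends 13 ↦ [13], 14 ↦ [14=15], 15 ↦ [14=15], 16 ↦ [16].
For each subset V ⊆ X/∼, compute π^{-1}(V) ⊆ X and check whether π^{-1}(V) ∈ τ. V is open in τ_Q iff π^{-1}(V) ∈ τ.
  V = {}: π^{-1}(V) = ∅ ∈ τ ✓.
  V = {[13]}: π^{-1}(V) = {13} ∉ τ ✗.
  V = {[14=15]}: π^{-1}(V) = {14, 15} ∉ τ ✗.
  V = {[13], [14=15]}: π^{-1}(V) = {13, 14, 15} ∉ τ ✗.
  V = {[16]}: π^{-1}(V) = {16} ∈ τ ✓.
  V = {[13], [16]}: π^{-1}(V) = {13, 16} ∉ τ ✗.
  V = {[14=15], [16]}: π^{-1}(V) = {14, 15, 16} ∉ τ ✗.
  V = {[13], [14=15], [16]}: π^{-1}(V) = {13, 14, 15, 16} ∈ τ ✓.
Open sets in the quotient: τ_Q = {{}, {[16]}, {[13], [14=15], [16]}} (3 elements).


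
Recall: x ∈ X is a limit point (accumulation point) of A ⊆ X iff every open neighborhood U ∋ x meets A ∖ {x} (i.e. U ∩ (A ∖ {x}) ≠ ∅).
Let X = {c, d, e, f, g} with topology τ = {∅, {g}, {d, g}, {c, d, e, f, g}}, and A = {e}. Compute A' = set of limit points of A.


A' = {c, f}

For each x ∈ X, list the open sets U ∈ τ with x ∈ U, then check whether U ∩ (A ∖ {x}) ≠ ∅ for every such U.
  x = c: opens ∋ x are {c, d, e, f, g}; each meets A ∖ {c}, so x IS a limit point.
  x = d: open {d, g} ∋ x has {d, g} ∩ (A ∖ {d}) = ∅, so x is NOT a limit point.
  x = e: open {c, d, e, f, g} ∋ x has {c, d, e, f, g} ∩ (A ∖ {e}) = ∅, so x is NOT a limit point.
  x = f: opens ∋ x are {c, d, e, f, g}; each meets A ∖ {f}, so x IS a limit point.
  x = g: open {g} ∋ x has {g} ∩ (A ∖ {g}) = ∅, so x is NOT a limit point.
Collecting: A' = {c, f}.


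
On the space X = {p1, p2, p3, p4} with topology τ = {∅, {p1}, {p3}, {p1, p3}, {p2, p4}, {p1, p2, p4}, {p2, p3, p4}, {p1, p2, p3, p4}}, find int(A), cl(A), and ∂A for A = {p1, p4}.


int(A) = {p1}, cl(A) = {p1, p2, p4}, ∂A = {p2, p4}.

Closed sets in (X, τ) are complements of opens:
  closed(X, τ) = {∅, {p1}, {p3}, {p1, p3}, {p2, p4}, {p1, p2, p4}, {p2, p3, p4}, {p1, p2, p3, p4}}.
int(A) = ⋃ {U ∈ τ : U ⊆ A}. Opens contained in A: ∅, {p1}.
Taking the union of these: int(A) = {p1}.
cl(A) = ⋂ {C closed : A ⊆ C}. Closed sets containing A: {p1, p2, p4}, {p1, p2, p3, p4}.
Intersecting these: cl(A) = {p1, p2, p4}.
∂A = cl(A) ∖ int(A) = {p1, p2, p4} ∖ {p1} = {p2, p4}.


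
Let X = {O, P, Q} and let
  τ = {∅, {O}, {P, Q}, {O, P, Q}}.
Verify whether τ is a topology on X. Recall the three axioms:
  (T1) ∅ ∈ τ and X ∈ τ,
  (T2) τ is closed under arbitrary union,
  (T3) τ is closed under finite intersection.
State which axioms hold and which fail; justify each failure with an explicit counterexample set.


τ IS a topology on X.

Axiom (T1): ∅ ∈ τ? Yes; X ∈ τ? Yes.
Axiom (T2/T3): check pairwise unions and intersections of members of τ.
All pairwise intersections and unions checked — each lies in τ. Therefore τ satisfies (T1), (T2), (T3): it IS a topology on X.


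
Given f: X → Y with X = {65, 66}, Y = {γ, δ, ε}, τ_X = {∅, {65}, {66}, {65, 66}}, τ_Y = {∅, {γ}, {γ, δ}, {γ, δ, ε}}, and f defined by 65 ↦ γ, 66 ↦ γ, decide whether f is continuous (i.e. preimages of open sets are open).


f IS continuous.

Compute f^{-1}(U) for each U ∈ τ_Y:
  U = ∅: f^{-1}(U) = ∅ ∈ τ_X ✓.
  U = {γ}: f^{-1}(U) = {65, 66} ∈ τ_X ✓.
  U = {γ, δ}: f^{-1}(U) = {65, 66} ∈ τ_X ✓.
  U = {γ, δ, ε}: f^{-1}(U) = {65, 66} ∈ τ_X ✓.
Every preimage lies in τ_X, so f IS continuous.


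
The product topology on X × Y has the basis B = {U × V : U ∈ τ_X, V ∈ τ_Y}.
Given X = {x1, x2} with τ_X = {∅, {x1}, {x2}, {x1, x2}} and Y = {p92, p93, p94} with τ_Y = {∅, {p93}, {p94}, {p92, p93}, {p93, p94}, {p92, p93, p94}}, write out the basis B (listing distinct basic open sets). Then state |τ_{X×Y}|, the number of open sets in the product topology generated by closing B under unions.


Basis B = {∅ × ∅, {x1} × {p93}, {x1} × {p94}, {x2} × {p93}, {x2} × {p94}, {x1} × {p92, p93}, {x1} × {p93, p94}, {x1, x2} × {p93}, {x1, x2} × {p94}, {x2} × {p92, p93}, {x2} × {p93, p94}, {x1} × {p92, p93, p94}, {x2} × {p92, p93, p94}, {x1, x2} × {p92, p93}, {x1, x2} × {p93, p94}, {x1, x2} × {p92, p93, p94}}; |τ_{X×Y}| = 36.

Enumerate products U × V with U ∈ τ_X, V ∈ τ_Y (deduplicated):
  ∅ × ∅ = {} (∅)
  {x1} × {p93} = {(x1,p93)}
  {x1} × {p94} = {(x1,p94)}
  {x2} × {p93} = {(x2,p93)}
  {x2} × {p94} = {(x2,p94)}
  {x1} × {p92, p93} = {(x1,p92), (x1,p93)}
  {x1} × {p93, p94} = {(x1,p93), (x1,p94)}
  {x1, x2} × {p93} = {(x1,p93), (x2,p93)}
  {x1, x2} × {p94} = {(x1,p94), (x2,p94)}
  {x2} × {p92, p93} = {(x2,p92), (x2,p93)}
  {x2} × {p93, p94} = {(x2,p93), (x2,p94)}
  {x1} × {p92, p93, p94} = {(x1,p92), (x1,p93), (x1,p94)}
  {x2} × {p92, p93, p94} = {(x2,p92), (x2,p93), (x2,p94)}
  {x1, x2} × {p92, p93} = {(x1,p92), (x1,p93), (x2,p92), (x2,p93)}
  {x1, x2} × {p93, p94} = {(x1,p93), (x1,p94), (x2,p93), (x2,p94)}
  {x1, x2} × {p92, p93, p94} = {(x1,p92), (x1,p93), (x1,p94), (x2,p92), (x2,p93), (x2,p94)}
These 16 distinct sets form the basis B.
Close under arbitrary unions to get τ_{X×Y}; counting gives |τ_{X×Y}| = 36.


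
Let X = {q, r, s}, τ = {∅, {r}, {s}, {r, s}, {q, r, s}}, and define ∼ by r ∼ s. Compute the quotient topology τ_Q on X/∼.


X/∼ = {[q], [r=s]}; |τ_Q| = 3.

Equivalence classes: [q], [r=s].
Quotient map π: X → X/∼ sends q ↦ [q], r ↦ [r=s], s ↦ [r=s].
For each subset V ⊆ X/∼, compute π^{-1}(V) ⊆ X and check whether π^{-1}(V) ∈ τ. V is open in τ_Q iff π^{-1}(V) ∈ τ.
  V = {}: π^{-1}(V) = ∅ ∈ τ ✓.
  V = {[q]}: π^{-1}(V) = {q} ∉ τ ✗.
  V = {[r=s]}: π^{-1}(V) = {r, s} ∈ τ ✓.
  V = {[q], [r=s]}: π^{-1}(V) = {q, r, s} ∈ τ ✓.
Open sets in the quotient: τ_Q = {{}, {[r=s]}, {[q], [r=s]}} (3 elements).


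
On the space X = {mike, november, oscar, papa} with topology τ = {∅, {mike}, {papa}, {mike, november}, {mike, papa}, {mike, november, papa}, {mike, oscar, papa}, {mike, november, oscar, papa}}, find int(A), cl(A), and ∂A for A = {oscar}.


int(A) = ∅, cl(A) = {oscar}, ∂A = {oscar}.

Closed sets in (X, τ) are complements of opens:
  closed(X, τ) = {∅, {november}, {oscar}, {november, oscar}, {oscar, papa}, {mike, november, oscar}, {november, oscar, papa}, {mike, november, oscar, papa}}.
int(A) = ⋃ {U ∈ τ : U ⊆ A}. Opens contained in A: ∅.
Taking the union of these: int(A) = ∅.
cl(A) = ⋂ {C closed : A ⊆ C}. Closed sets containing A: {oscar}, {november, oscar}, {oscar, papa}, {mike, november, oscar}, {november, oscar, papa}, {mike, november, oscar, papa}.
Intersecting these: cl(A) = {oscar}.
∂A = cl(A) ∖ int(A) = {oscar} ∖ ∅ = {oscar}.


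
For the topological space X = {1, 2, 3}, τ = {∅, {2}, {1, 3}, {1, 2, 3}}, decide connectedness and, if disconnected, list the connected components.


(X, τ) is disconnected; components = [{2}, {1, 3}].

Find clopen sets (U ∈ τ with X ∖ U ∈ τ):
  U = ∅, X ∖ U = {1, 2, 3} — both open, so U is clopen.
  U = {2}, X ∖ U = {1, 3} — both open, so U is clopen.
  U = {1, 3}, X ∖ U = {2} — both open, so U is clopen.
  U = {1, 2, 3}, X ∖ U = ∅ — both open, so U is clopen.
Nontrivial clopen(s) exist: e.g. {2}. So (X, τ) is disconnected.
Compute connected components by grouping points that agree on all clopens:
  component: {2}
  component: {1, 3}


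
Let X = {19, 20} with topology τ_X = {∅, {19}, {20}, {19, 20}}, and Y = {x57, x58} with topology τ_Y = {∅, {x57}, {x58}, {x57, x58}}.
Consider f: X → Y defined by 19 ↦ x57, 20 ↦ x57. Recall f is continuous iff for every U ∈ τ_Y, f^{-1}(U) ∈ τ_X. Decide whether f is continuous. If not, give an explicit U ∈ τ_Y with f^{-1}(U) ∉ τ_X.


f IS continuous.

Compute f^{-1}(U) for each U ∈ τ_Y:
  U = ∅: f^{-1}(U) = ∅ ∈ τ_X ✓.
  U = {x57}: f^{-1}(U) = {19, 20} ∈ τ_X ✓.
  U = {x58}: f^{-1}(U) = ∅ ∈ τ_X ✓.
  U = {x57, x58}: f^{-1}(U) = {19, 20} ∈ τ_X ✓.
Every preimage lies in τ_X, so f IS continuous.


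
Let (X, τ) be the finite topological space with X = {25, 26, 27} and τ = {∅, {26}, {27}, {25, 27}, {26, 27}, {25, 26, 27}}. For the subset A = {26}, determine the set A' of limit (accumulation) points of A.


A' = ∅

For each x ∈ X, list the open sets U ∈ τ with x ∈ U, then check whether U ∩ (A ∖ {x}) ≠ ∅ for every such U.
  x = 25: open {25, 27} ∋ x has {25, 27} ∩ (A ∖ {25}) = ∅, so x is NOT a limit point.
  x = 26: open {26} ∋ x has {26} ∩ (A ∖ {26}) = ∅, so x is NOT a limit point.
  x = 27: open {27} ∋ x has {27} ∩ (A ∖ {27}) = ∅, so x is NOT a limit point.
Collecting: A' = ∅.


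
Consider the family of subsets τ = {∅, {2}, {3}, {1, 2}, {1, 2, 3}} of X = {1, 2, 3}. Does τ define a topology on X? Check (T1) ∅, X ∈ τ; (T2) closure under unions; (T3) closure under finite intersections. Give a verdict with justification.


τ is NOT a topology on X.

Axiom (T1): ∅ ∈ τ? Yes; X ∈ τ? Yes.
Axiom (T2/T3): check pairwise unions and intersections of members of τ.
Counterexample for (T2): {2} ∪ {3} = {2, 3} ∉ τ. Therefore τ is NOT a topology.


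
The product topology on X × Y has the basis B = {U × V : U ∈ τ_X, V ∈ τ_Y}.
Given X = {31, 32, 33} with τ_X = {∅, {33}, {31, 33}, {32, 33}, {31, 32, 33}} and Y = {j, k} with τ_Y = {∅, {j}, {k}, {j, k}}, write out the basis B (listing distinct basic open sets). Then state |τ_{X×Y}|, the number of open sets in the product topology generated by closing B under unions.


Basis B = {∅ × ∅, {33} × {j}, {33} × {k}, {31, 33} × {j}, {31, 33} × {k}, {32, 33} × {j}, {32, 33} × {k}, {33} × {j, k}, {31, 32, 33} × {j}, {31, 32, 33} × {k}, {31, 33} × {j, k}, {32, 33} × {j, k}, {31, 32, 33} × {j, k}}; |τ_{X×Y}| = 25.

Enumerate products U × V with U ∈ τ_X, V ∈ τ_Y (deduplicated):
  ∅ × ∅ = {} (∅)
  {33} × {j} = {(33,j)}
  {33} × {k} = {(33,k)}
  {31, 33} × {j} = {(31,j), (33,j)}
  {31, 33} × {k} = {(31,k), (33,k)}
  {32, 33} × {j} = {(32,j), (33,j)}
  {32, 33} × {k} = {(32,k), (33,k)}
  {33} × {j, k} = {(33,j), (33,k)}
  {31, 32, 33} × {j} = {(31,j), (32,j), (33,j)}
  {31, 32, 33} × {k} = {(31,k), (32,k), (33,k)}
  {31, 33} × {j, k} = {(31,j), (31,k), (33,j), (33,k)}
  {32, 33} × {j, k} = {(32,j), (32,k), (33,j), (33,k)}
  {31, 32, 33} × {j, k} = {(31,j), (31,k), (32,j), (32,k), (33,j), (33,k)}
These 13 distinct sets form the basis B.
Close under arbitrary unions to get τ_{X×Y}; counting gives |τ_{X×Y}| = 25.


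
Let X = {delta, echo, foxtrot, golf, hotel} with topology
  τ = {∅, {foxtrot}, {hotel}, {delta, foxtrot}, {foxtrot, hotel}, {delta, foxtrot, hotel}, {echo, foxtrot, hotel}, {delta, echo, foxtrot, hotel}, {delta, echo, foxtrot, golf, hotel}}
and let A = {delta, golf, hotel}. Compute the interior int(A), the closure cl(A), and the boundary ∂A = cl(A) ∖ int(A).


int(A) = {hotel}, cl(A) = {delta, echo, golf, hotel}, ∂A = {delta, echo, golf}.

Closed sets in (X, τ) are complements of opens:
  closed(X, τ) = {∅, {golf}, {delta, golf}, {echo, golf}, {delta, echo, golf}, {echo, golf, hotel}, {delta, echo, foxtrot, golf}, {delta, echo, golf, hotel}, {delta, echo, foxtrot, golf, hotel}}.
int(A) = ⋃ {U ∈ τ : U ⊆ A}. Opens contained in A: ∅, {hotel}.
Taking the union of these: int(A) = {hotel}.
cl(A) = ⋂ {C closed : A ⊆ C}. Closed sets containing A: {delta, echo, golf, hotel}, {delta, echo, foxtrot, golf, hotel}.
Intersecting these: cl(A) = {delta, echo, golf, hotel}.
∂A = cl(A) ∖ int(A) = {delta, echo, golf, hotel} ∖ {hotel} = {delta, echo, golf}.


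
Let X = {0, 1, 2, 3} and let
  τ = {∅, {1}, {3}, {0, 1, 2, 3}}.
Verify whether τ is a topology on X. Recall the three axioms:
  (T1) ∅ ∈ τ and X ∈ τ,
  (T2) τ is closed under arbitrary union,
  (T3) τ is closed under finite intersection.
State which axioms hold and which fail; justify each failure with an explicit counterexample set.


τ is NOT a topology on X.

Axiom (T1): ∅ ∈ τ? Yes; X ∈ τ? Yes.
Axiom (T2/T3): check pairwise unions and intersections of members of τ.
Counterexample for (T2): {1} ∪ {3} = {1, 3} ∉ τ. Therefore τ is NOT a topology.


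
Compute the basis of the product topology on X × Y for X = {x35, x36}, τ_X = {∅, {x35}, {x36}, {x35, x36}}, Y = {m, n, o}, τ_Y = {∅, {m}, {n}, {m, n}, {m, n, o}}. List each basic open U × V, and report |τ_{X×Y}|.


Basis B = {∅ × ∅, {x35} × {m}, {x35} × {n}, {x36} × {m}, {x36} × {n}, {x35} × {m, n}, {x35, x36} × {m}, {x35, x36} × {n}, {x36} × {m, n}, {x35} × {m, n, o}, {x36} × {m, n, o}, {x35, x36} × {m, n}, {x35, x36} × {m, n, o}}; |τ_{X×Y}| = 25.

Enumerate products U × V with U ∈ τ_X, V ∈ τ_Y (deduplicated):
  ∅ × ∅ = {} (∅)
  {x35} × {m} = {(x35,m)}
  {x35} × {n} = {(x35,n)}
  {x36} × {m} = {(x36,m)}
  {x36} × {n} = {(x36,n)}
  {x35} × {m, n} = {(x35,m), (x35,n)}
  {x35, x36} × {m} = {(x35,m), (x36,m)}
  {x35, x36} × {n} = {(x35,n), (x36,n)}
  {x36} × {m, n} = {(x36,m), (x36,n)}
  {x35} × {m, n, o} = {(x35,m), (x35,n), (x35,o)}
  {x36} × {m, n, o} = {(x36,m), (x36,n), (x36,o)}
  {x35, x36} × {m, n} = {(x35,m), (x35,n), (x36,m), (x36,n)}
  {x35, x36} × {m, n, o} = {(x35,m), (x35,n), (x35,o), (x36,m), (x36,n), (x36,o)}
These 13 distinct sets form the basis B.
Close under arbitrary unions to get τ_{X×Y}; counting gives |τ_{X×Y}| = 25.


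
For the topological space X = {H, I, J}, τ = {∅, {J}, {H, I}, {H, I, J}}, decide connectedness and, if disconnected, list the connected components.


(X, τ) is disconnected; components = [{J}, {H, I}].

Find clopen sets (U ∈ τ with X ∖ U ∈ τ):
  U = ∅, X ∖ U = {H, I, J} — both open, so U is clopen.
  U = {J}, X ∖ U = {H, I} — both open, so U is clopen.
  U = {H, I}, X ∖ U = {J} — both open, so U is clopen.
  U = {H, I, J}, X ∖ U = ∅ — both open, so U is clopen.
Nontrivial clopen(s) exist: e.g. {H, I}. So (X, τ) is disconnected.
Compute connected components by grouping points that agree on all clopens:
  component: {J}
  component: {H, I}


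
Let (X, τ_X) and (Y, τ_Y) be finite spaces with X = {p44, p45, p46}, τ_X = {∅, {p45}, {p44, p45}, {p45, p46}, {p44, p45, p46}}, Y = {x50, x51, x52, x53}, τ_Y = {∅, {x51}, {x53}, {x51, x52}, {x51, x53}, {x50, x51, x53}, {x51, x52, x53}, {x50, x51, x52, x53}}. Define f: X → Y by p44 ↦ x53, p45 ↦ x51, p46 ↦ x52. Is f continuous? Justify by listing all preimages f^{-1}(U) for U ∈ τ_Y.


f is NOT continuous.

Compute f^{-1}(U) for each U ∈ τ_Y:
  U = ∅: f^{-1}(U) = ∅ ∈ τ_X ✓.
  U = {x51}: f^{-1}(U) = {p45} ∈ τ_X ✓.
  U = {x53}: f^{-1}(U) = {p44} ∉ τ_X ✗.
  U = {x51, x52}: f^{-1}(U) = {p45, p46} ∈ τ_X ✓.
  U = {x51, x53}: f^{-1}(U) = {p44, p45} ∈ τ_X ✓.
  U = {x50, x51, x53}: f^{-1}(U) = {p44, p45} ∈ τ_X ✓.
  U = {x51, x52, x53}: f^{-1}(U) = {p44, p45, p46} ∈ τ_X ✓.
  U = {x50, x51, x52, x53}: f^{-1}(U) = {p44, p45, p46} ∈ τ_X ✓.
Found U = {x53} with f^{-1}(U) = {p44} not in τ_X. Therefore f is NOT continuous.


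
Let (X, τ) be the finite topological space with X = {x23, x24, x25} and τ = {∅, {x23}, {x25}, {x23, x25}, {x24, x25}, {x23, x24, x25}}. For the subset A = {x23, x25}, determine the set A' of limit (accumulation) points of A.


A' = {x24}

For each x ∈ X, list the open sets U ∈ τ with x ∈ U, then check whether U ∩ (A ∖ {x}) ≠ ∅ for every such U.
  x = x23: open {x23} ∋ x has {x23} ∩ (A ∖ {x23}) = ∅, so x is NOT a limit point.
  x = x24: opens ∋ x are {x24, x25}, {x23, x24, x25}; each meets A ∖ {x24}, so x IS a limit point.
  x = x25: open {x25} ∋ x has {x25} ∩ (A ∖ {x25}) = ∅, so x is NOT a limit point.
Collecting: A' = {x24}.


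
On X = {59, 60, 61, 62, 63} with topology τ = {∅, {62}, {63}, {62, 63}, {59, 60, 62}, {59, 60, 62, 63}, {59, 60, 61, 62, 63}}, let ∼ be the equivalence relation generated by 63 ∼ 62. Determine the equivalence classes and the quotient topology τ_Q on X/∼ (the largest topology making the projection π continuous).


X/∼ = {[59], [60], [61], [62=63]}; |τ_Q| = 4.

Equivalence classes: [59], [60], [61], [62=63].
Quotient map π: X → X/∼ sends 59 ↦ [59], 60 ↦ [60], 61 ↦ [61], 62 ↦ [62=63], 63 ↦ [62=63].
For each subset V ⊆ X/∼, compute π^{-1}(V) ⊆ X and check whether π^{-1}(V) ∈ τ. V is open in τ_Q iff π^{-1}(V) ∈ τ.
  V = {}: π^{-1}(V) = ∅ ∈ τ ✓.
  V = {[59]}: π^{-1}(V) = {59} ∉ τ ✗.
  V = {[60]}: π^{-1}(V) = {60} ∉ τ ✗.
  V = {[59], [60]}: π^{-1}(V) = {59, 60} ∉ τ ✗.
  V = {[61]}: π^{-1}(V) = {61} ∉ τ ✗.
  V = {[59], [61]}: π^{-1}(V) = {59, 61} ∉ τ ✗.
  V = {[60], [61]}: π^{-1}(V) = {60, 61} ∉ τ ✗.
  V = {[59], [60], [61]}: π^{-1}(V) = {59, 60, 61} ∉ τ ✗.
  V = {[62=63]}: π^{-1}(V) = {62, 63} ∈ τ ✓.
  V = {[59], [62=63]}: π^{-1}(V) = {59, 62, 63} ∉ τ ✗.
  V = {[60], [62=63]}: π^{-1}(V) = {60, 62, 63} ∉ τ ✗.
  V = {[59], [60], [62=63]}: π^{-1}(V) = {59, 60, 62, 63} ∈ τ ✓.
  V = {[61], [62=63]}: π^{-1}(V) = {61, 62, 63} ∉ τ ✗.
  V = {[59], [61], [62=63]}: π^{-1}(V) = {59, 61, 62, 63} ∉ τ ✗.
  V = {[60], [61], [62=63]}: π^{-1}(V) = {60, 61, 62, 63} ∉ τ ✗.
  V = {[59], [60], [61], [62=63]}: π^{-1}(V) = {59, 60, 61, 62, 63} ∈ τ ✓.
Open sets in the quotient: τ_Q = {{}, {[62=63]}, {[59], [60], [62=63]}, {[59], [60], [61], [62=63]}} (4 elements).


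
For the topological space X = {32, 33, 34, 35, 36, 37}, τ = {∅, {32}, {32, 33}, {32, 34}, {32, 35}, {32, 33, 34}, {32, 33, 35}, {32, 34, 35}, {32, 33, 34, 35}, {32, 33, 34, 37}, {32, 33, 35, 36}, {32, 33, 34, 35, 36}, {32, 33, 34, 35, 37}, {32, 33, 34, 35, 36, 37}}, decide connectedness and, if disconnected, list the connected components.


(X, τ) is connected.

Find clopen sets (U ∈ τ with X ∖ U ∈ τ):
  U = ∅, X ∖ U = {32, 33, 34, 35, 36, 37} — both open, so U is clopen.
  U = {32, 33, 34, 35, 36, 37}, X ∖ U = ∅ — both open, so U is clopen.
Only trivial clopens (∅ and X) exist, so (X, τ) is connected.
Compute connected components by grouping points that agree on all clopens:
  component: {32, 33, 34, 35, 36, 37}


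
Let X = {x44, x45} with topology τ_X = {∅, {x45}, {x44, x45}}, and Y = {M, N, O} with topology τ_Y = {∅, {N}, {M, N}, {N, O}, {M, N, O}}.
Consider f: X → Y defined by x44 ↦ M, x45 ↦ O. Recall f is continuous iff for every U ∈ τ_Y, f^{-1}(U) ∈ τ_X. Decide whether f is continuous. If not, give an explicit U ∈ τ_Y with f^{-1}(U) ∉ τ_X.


f is NOT continuous.

Compute f^{-1}(U) for each U ∈ τ_Y:
  U = ∅: f^{-1}(U) = ∅ ∈ τ_X ✓.
  U = {N}: f^{-1}(U) = ∅ ∈ τ_X ✓.
  U = {M, N}: f^{-1}(U) = {x44} ∉ τ_X ✗.
  U = {N, O}: f^{-1}(U) = {x45} ∈ τ_X ✓.
  U = {M, N, O}: f^{-1}(U) = {x44, x45} ∈ τ_X ✓.
Found U = {M, N} with f^{-1}(U) = {x44} not in τ_X. Therefore f is NOT continuous.


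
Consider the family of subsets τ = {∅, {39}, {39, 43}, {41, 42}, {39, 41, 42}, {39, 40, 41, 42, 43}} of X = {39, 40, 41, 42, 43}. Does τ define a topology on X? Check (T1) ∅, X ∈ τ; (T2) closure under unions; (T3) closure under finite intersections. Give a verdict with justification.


τ is NOT a topology on X.

Axiom (T1): ∅ ∈ τ? Yes; X ∈ τ? Yes.
Axiom (T2/T3): check pairwise unions and intersections of members of τ.
Counterexample for (T2): {39, 43} ∪ {41, 42} = {39, 41, 42, 43} ∉ τ. Therefore τ is NOT a topology.


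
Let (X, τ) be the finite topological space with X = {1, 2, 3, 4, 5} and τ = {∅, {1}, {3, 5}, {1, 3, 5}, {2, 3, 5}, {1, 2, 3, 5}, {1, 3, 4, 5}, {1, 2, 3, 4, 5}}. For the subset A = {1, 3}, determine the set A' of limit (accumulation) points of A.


A' = {2, 4, 5}

For each x ∈ X, list the open sets U ∈ τ with x ∈ U, then check whether U ∩ (A ∖ {x}) ≠ ∅ for every such U.
  x = 1: open {1} ∋ x has {1} ∩ (A ∖ {1}) = ∅, so x is NOT a limit point.
  x = 2: opens ∋ x are {2, 3, 5}, {1, 2, 3, 5}, {1, 2, 3, 4, 5}; each meets A ∖ {2}, so x IS a limit point.
  x = 3: open {3, 5} ∋ x has {3, 5} ∩ (A ∖ {3}) = ∅, so x is NOT a limit point.
  x = 4: opens ∋ x are {1, 3, 4, 5}, {1, 2, 3, 4, 5}; each meets A ∖ {4}, so x IS a limit point.
  x = 5: opens ∋ x are {3, 5}, {1, 3, 5}, {2, 3, 5}, {1, 2, 3, 5}, {1, 3, 4, 5}, {1, 2, 3, 4, 5}; each meets A ∖ {5}, so x IS a limit point.
Collecting: A' = {2, 4, 5}.


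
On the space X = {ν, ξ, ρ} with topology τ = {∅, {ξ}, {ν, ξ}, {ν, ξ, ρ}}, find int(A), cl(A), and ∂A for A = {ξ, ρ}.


int(A) = {ξ}, cl(A) = {ν, ξ, ρ}, ∂A = {ν, ρ}.

Closed sets in (X, τ) are complements of opens:
  closed(X, τ) = {∅, {ρ}, {ν, ρ}, {ν, ξ, ρ}}.
int(A) = ⋃ {U ∈ τ : U ⊆ A}. Opens contained in A: ∅, {ξ}.
Taking the union of these: int(A) = {ξ}.
cl(A) = ⋂ {C closed : A ⊆ C}. Closed sets containing A: {ν, ξ, ρ}.
Intersecting these: cl(A) = {ν, ξ, ρ}.
∂A = cl(A) ∖ int(A) = {ν, ξ, ρ} ∖ {ξ} = {ν, ρ}.


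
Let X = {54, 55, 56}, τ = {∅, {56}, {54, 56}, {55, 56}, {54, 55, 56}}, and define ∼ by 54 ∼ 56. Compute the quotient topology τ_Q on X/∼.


X/∼ = {[54=56], [55]}; |τ_Q| = 3.

Equivalence classes: [54=56], [55].
Quotient map π: X → X/∼ sends 54 ↦ [54=56], 55 ↦ [55], 56 ↦ [54=56].
For each subset V ⊆ X/∼, compute π^{-1}(V) ⊆ X and check whether π^{-1}(V) ∈ τ. V is open in τ_Q iff π^{-1}(V) ∈ τ.
  V = {}: π^{-1}(V) = ∅ ∈ τ ✓.
  V = {[54=56]}: π^{-1}(V) = {54, 56} ∈ τ ✓.
  V = {[55]}: π^{-1}(V) = {55} ∉ τ ✗.
  V = {[54=56], [55]}: π^{-1}(V) = {54, 55, 56} ∈ τ ✓.
Open sets in the quotient: τ_Q = {{}, {[54=56]}, {[54=56], [55]}} (3 elements).


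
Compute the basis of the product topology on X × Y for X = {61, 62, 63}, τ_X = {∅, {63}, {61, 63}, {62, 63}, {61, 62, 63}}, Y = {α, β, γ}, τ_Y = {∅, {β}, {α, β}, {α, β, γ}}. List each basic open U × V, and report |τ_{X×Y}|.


Basis B = {∅ × ∅, {63} × {β}, {61, 63} × {β}, {62, 63} × {β}, {63} × {α, β}, {61, 62, 63} × {β}, {63} × {α, β, γ}, {61, 63} × {α, β}, {62, 63} × {α, β}, {61, 63} × {α, β, γ}, {61, 62, 63} × {α, β}, {62, 63} × {α, β, γ}, {61, 62, 63} × {α, β, γ}}; |τ_{X×Y}| = 30.

Enumerate products U × V with U ∈ τ_X, V ∈ τ_Y (deduplicated):
  ∅ × ∅ = {} (∅)
  {63} × {β} = {(63,β)}
  {61, 63} × {β} = {(61,β), (63,β)}
  {62, 63} × {β} = {(62,β), (63,β)}
  {63} × {α, β} = {(63,α), (63,β)}
  {61, 62, 63} × {β} = {(61,β), (62,β), (63,β)}
  {63} × {α, β, γ} = {(63,α), (63,β), (63,γ)}
  {61, 63} × {α, β} = {(61,α), (61,β), (63,α), (63,β)}
  {62, 63} × {α, β} = {(62,α), (62,β), (63,α), (63,β)}
  {61, 63} × {α, β, γ} = {(61,α), (61,β), (61,γ), (63,α), (63,β), (63,γ)}
  {61, 62, 63} × {α, β} = {(61,α), (61,β), (62,α), (62,β), (63,α), (63,β)}
  {62, 63} × {α, β, γ} = {(62,α), (62,β), (62,γ), (63,α), (63,β), (63,γ)}
  {61, 62, 63} × {α, β, γ} = {(61,α), (61,β), (61,γ), (62,α), (62,β), (62,γ), (63,α), (63,β), (63,γ)}
These 13 distinct sets form the basis B.
Close under arbitrary unions to get τ_{X×Y}; counting gives |τ_{X×Y}| = 30.


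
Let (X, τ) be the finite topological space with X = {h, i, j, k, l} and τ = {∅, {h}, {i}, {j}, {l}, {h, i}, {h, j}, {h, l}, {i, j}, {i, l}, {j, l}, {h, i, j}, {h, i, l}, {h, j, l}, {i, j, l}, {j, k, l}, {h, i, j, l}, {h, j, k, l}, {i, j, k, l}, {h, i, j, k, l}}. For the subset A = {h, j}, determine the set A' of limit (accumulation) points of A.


A' = {k}

For each x ∈ X, list the open sets U ∈ τ with x ∈ U, then check whether U ∩ (A ∖ {x}) ≠ ∅ for every such U.
  x = h: open {h} ∋ x has {h} ∩ (A ∖ {h}) = ∅, so x is NOT a limit point.
  x = i: open {i} ∋ x has {i} ∩ (A ∖ {i}) = ∅, so x is NOT a limit point.
  x = j: open {j} ∋ x has {j} ∩ (A ∖ {j}) = ∅, so x is NOT a limit point.
  x = k: opens ∋ x are {j, k, l}, {h, j, k, l}, {i, j, k, l}, {h, i, j, k, l}; each meets A ∖ {k}, so x IS a limit point.
  x = l: open {l} ∋ x has {l} ∩ (A ∖ {l}) = ∅, so x is NOT a limit point.
Collecting: A' = {k}.


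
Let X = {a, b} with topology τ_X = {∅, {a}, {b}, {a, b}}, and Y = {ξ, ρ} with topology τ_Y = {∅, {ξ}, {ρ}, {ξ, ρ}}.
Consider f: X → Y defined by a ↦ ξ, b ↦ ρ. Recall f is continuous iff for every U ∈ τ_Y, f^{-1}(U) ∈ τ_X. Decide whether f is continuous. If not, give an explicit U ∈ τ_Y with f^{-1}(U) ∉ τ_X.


f IS continuous.

Compute f^{-1}(U) for each U ∈ τ_Y:
  U = ∅: f^{-1}(U) = ∅ ∈ τ_X ✓.
  U = {ξ}: f^{-1}(U) = {a} ∈ τ_X ✓.
  U = {ρ}: f^{-1}(U) = {b} ∈ τ_X ✓.
  U = {ξ, ρ}: f^{-1}(U) = {a, b} ∈ τ_X ✓.
Every preimage lies in τ_X, so f IS continuous.


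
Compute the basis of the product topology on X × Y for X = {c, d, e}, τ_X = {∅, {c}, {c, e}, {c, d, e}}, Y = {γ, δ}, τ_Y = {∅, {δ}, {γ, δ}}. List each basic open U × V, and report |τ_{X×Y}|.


Basis B = {∅ × ∅, {c} × {δ}, {c} × {γ, δ}, {c, e} × {δ}, {c, d, e} × {δ}, {c, e} × {γ, δ}, {c, d, e} × {γ, δ}}; |τ_{X×Y}| = 10.

Enumerate products U × V with U ∈ τ_X, V ∈ τ_Y (deduplicated):
  ∅ × ∅ = {} (∅)
  {c} × {δ} = {(c,δ)}
  {c} × {γ, δ} = {(c,γ), (c,δ)}
  {c, e} × {δ} = {(c,δ), (e,δ)}
  {c, d, e} × {δ} = {(c,δ), (d,δ), (e,δ)}
  {c, e} × {γ, δ} = {(c,γ), (c,δ), (e,γ), (e,δ)}
  {c, d, e} × {γ, δ} = {(c,γ), (c,δ), (d,γ), (d,δ), (e,γ), (e,δ)}
These 7 distinct sets form the basis B.
Close under arbitrary unions to get τ_{X×Y}; counting gives |τ_{X×Y}| = 10.


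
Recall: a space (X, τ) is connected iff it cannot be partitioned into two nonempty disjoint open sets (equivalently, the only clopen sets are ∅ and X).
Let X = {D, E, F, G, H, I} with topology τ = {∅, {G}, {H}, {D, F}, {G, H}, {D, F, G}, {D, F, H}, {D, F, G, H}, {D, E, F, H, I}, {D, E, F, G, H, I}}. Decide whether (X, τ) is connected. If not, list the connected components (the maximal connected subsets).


(X, τ) is disconnected; components = [{G}, {D, E, F, H, I}].

Find clopen sets (U ∈ τ with X ∖ U ∈ τ):
  U = ∅, X ∖ U = {D, E, F, G, H, I} — both open, so U is clopen.
  U = {G}, X ∖ U = {D, E, F, H, I} — both open, so U is clopen.
  U = {D, E, F, H, I}, X ∖ U = {G} — both open, so U is clopen.
  U = {D, E, F, G, H, I}, X ∖ U = ∅ — both open, so U is clopen.
Nontrivial clopen(s) exist: e.g. {D, E, F, H, I}. So (X, τ) is disconnected.
Compute connected components by grouping points that agree on all clopens:
  component: {G}
  component: {D, E, F, H, I}


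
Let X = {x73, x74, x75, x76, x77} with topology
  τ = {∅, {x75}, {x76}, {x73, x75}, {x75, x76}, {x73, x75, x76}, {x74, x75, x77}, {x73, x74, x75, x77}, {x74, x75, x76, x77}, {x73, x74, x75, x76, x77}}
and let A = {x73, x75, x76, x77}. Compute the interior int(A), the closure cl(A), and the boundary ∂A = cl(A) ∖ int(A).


int(A) = {x73, x75, x76}, cl(A) = {x73, x74, x75, x76, x77}, ∂A = {x74, x77}.

Closed sets in (X, τ) are complements of opens:
  closed(X, τ) = {∅, {x73}, {x76}, {x73, x76}, {x74, x77}, {x73, x74, x77}, {x74, x76, x77}, {x73, x74, x75, x77}, {x73, x74, x76, x77}, {x73, x74, x75, x76, x77}}.
int(A) = ⋃ {U ∈ τ : U ⊆ A}. Opens contained in A: ∅, {x75}, {x76}, {x73, x75}, {x75, x76}, {x73, x75, x76}.
Taking the union of these: int(A) = {x73, x75, x76}.
cl(A) = ⋂ {C closed : A ⊆ C}. Closed sets containing A: {x73, x74, x75, x76, x77}.
Intersecting these: cl(A) = {x73, x74, x75, x76, x77}.
∂A = cl(A) ∖ int(A) = {x73, x74, x75, x76, x77} ∖ {x73, x75, x76} = {x74, x77}.


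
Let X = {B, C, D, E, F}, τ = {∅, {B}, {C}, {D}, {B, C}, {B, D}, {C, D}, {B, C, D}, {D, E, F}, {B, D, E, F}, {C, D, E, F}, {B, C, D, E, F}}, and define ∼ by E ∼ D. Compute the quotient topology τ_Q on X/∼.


X/∼ = {[B], [C], [D=E], [F]}; |τ_Q| = 8.

Equivalence classes: [B], [C], [D=E], [F].
Quotient map π: X → X/∼ sends B ↦ [B], C ↦ [C], D ↦ [D=E], E ↦ [D=E], F ↦ [F].
For each subset V ⊆ X/∼, compute π^{-1}(V) ⊆ X and check whether π^{-1}(V) ∈ τ. V is open in τ_Q iff π^{-1}(V) ∈ τ.
  V = {}: π^{-1}(V) = ∅ ∈ τ ✓.
  V = {[B]}: π^{-1}(V) = {B} ∈ τ ✓.
  V = {[C]}: π^{-1}(V) = {C} ∈ τ ✓.
  V = {[B], [C]}: π^{-1}(V) = {B, C} ∈ τ ✓.
  V = {[D=E]}: π^{-1}(V) = {D, E} ∉ τ ✗.
  V = {[B], [D=E]}: π^{-1}(V) = {B, D, E} ∉ τ ✗.
  V = {[C], [D=E]}: π^{-1}(V) = {C, D, E} ∉ τ ✗.
  V = {[B], [C], [D=E]}: π^{-1}(V) = {B, C, D, E} ∉ τ ✗.
  V = {[F]}: π^{-1}(V) = {F} ∉ τ ✗.
  V = {[B], [F]}: π^{-1}(V) = {B, F} ∉ τ ✗.
  V = {[C], [F]}: π^{-1}(V) = {C, F} ∉ τ ✗.
  V = {[B], [C], [F]}: π^{-1}(V) = {B, C, F} ∉ τ ✗.
  V = {[D=E], [F]}: π^{-1}(V) = {D, E, F} ∈ τ ✓.
  V = {[B], [D=E], [F]}: π^{-1}(V) = {B, D, E, F} ∈ τ ✓.
  V = {[C], [D=E], [F]}: π^{-1}(V) = {C, D, E, F} ∈ τ ✓.
  V = {[B], [C], [D=E], [F]}: π^{-1}(V) = {B, C, D, E, F} ∈ τ ✓.
Open sets in the quotient: τ_Q = {{}, {[B]}, {[C]}, {[B], [C]}, {[D=E], [F]}, {[B], [D=E], [F]}, {[C], [D=E], [F]}, {[B], [C], [D=E], [F]}} (8 elements).


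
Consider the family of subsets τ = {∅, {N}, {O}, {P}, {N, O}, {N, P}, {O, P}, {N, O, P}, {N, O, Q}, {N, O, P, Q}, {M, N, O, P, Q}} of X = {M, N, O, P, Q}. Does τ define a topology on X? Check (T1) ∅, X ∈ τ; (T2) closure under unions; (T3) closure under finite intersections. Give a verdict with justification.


τ IS a topology on X.

Axiom (T1): ∅ ∈ τ? Yes; X ∈ τ? Yes.
Axiom (T2/T3): check pairwise unions and intersections of members of τ.
All pairwise intersections and unions checked — each lies in τ. Therefore τ satisfies (T1), (T2), (T3): it IS a topology on X.


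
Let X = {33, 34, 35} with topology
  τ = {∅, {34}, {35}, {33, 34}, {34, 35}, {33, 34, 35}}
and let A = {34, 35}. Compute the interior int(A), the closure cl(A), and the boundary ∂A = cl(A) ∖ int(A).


int(A) = {34, 35}, cl(A) = {33, 34, 35}, ∂A = {33}.

Closed sets in (X, τ) are complements of opens:
  closed(X, τ) = {∅, {33}, {35}, {33, 34}, {33, 35}, {33, 34, 35}}.
int(A) = ⋃ {U ∈ τ : U ⊆ A}. Opens contained in A: ∅, {34}, {35}, {34, 35}.
Taking the union of these: int(A) = {34, 35}.
cl(A) = ⋂ {C closed : A ⊆ C}. Closed sets containing A: {33, 34, 35}.
Intersecting these: cl(A) = {33, 34, 35}.
∂A = cl(A) ∖ int(A) = {33, 34, 35} ∖ {34, 35} = {33}.


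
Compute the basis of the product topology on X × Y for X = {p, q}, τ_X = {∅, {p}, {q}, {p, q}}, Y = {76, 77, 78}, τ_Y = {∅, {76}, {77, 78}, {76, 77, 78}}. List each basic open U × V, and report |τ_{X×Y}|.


Basis B = {∅ × ∅, {p} × {76}, {q} × {76}, {p, q} × {76}, {p} × {77, 78}, {q} × {77, 78}, {p} × {76, 77, 78}, {q} × {76, 77, 78}, {p, q} × {77, 78}, {p, q} × {76, 77, 78}}; |τ_{X×Y}| = 16.

Enumerate products U × V with U ∈ τ_X, V ∈ τ_Y (deduplicated):
  ∅ × ∅ = {} (∅)
  {p} × {76} = {(p,76)}
  {q} × {76} = {(q,76)}
  {p, q} × {76} = {(p,76), (q,76)}
  {p} × {77, 78} = {(p,77), (p,78)}
  {q} × {77, 78} = {(q,77), (q,78)}
  {p} × {76, 77, 78} = {(p,76), (p,77), (p,78)}
  {q} × {76, 77, 78} = {(q,76), (q,77), (q,78)}
  {p, q} × {77, 78} = {(p,77), (p,78), (q,77), (q,78)}
  {p, q} × {76, 77, 78} = {(p,76), (p,77), (p,78), (q,76), (q,77), (q,78)}
These 10 distinct sets form the basis B.
Close under arbitrary unions to get τ_{X×Y}; counting gives |τ_{X×Y}| = 16.


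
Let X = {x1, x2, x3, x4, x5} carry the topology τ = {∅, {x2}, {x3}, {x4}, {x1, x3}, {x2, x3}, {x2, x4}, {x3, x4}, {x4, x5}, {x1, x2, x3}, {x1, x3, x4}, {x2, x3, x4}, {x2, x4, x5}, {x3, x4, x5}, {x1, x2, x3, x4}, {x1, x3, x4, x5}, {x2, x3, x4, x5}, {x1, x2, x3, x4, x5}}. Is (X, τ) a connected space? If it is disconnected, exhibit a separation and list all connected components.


(X, τ) is disconnected; components = [{x2}, {x1, x3}, {x4, x5}].

Find clopen sets (U ∈ τ with X ∖ U ∈ τ):
  U = ∅, X ∖ U = {x1, x2, x3, x4, x5} — both open, so U is clopen.
  U = {x2}, X ∖ U = {x1, x3, x4, x5} — both open, so U is clopen.
  U = {x1, x3}, X ∖ U = {x2, x4, x5} — both open, so U is clopen.
  U = {x4, x5}, X ∖ U = {x1, x2, x3} — both open, so U is clopen.
  U = {x1, x2, x3}, X ∖ U = {x4, x5} — both open, so U is clopen.
  U = {x2, x4, x5}, X ∖ U = {x1, x3} — both open, so U is clopen.
  U = {x1, x3, x4, x5}, X ∖ U = {x2} — both open, so U is clopen.
  U = {x1, x2, x3, x4, x5}, X ∖ U = ∅ — both open, so U is clopen.
Nontrivial clopen(s) exist: e.g. {x2}. So (X, τ) is disconnected.
Compute connected components by grouping points that agree on all clopens:
  component: {x2}
  component: {x1, x3}
  component: {x4, x5}


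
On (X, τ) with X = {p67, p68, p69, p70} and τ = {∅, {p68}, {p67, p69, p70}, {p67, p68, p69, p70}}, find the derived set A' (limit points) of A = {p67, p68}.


A' = {p69, p70}

For each x ∈ X, list the open sets U ∈ τ with x ∈ U, then check whether U ∩ (A ∖ {x}) ≠ ∅ for every such U.
  x = p67: open {p67, p69, p70} ∋ x has {p67, p69, p70} ∩ (A ∖ {p67}) = ∅, so x is NOT a limit point.
  x = p68: open {p68} ∋ x has {p68} ∩ (A ∖ {p68}) = ∅, so x is NOT a limit point.
  x = p69: opens ∋ x are {p67, p69, p70}, {p67, p68, p69, p70}; each meets A ∖ {p69}, so x IS a limit point.
  x = p70: opens ∋ x are {p67, p69, p70}, {p67, p68, p69, p70}; each meets A ∖ {p70}, so x IS a limit point.
Collecting: A' = {p69, p70}.


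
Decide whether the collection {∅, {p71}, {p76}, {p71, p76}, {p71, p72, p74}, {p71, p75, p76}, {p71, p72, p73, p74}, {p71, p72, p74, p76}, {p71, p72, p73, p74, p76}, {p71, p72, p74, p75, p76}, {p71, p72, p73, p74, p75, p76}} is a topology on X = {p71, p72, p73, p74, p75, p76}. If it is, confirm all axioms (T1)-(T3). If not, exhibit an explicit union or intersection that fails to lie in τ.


τ IS a topology on X.

Axiom (T1): ∅ ∈ τ? Yes; X ∈ τ? Yes.
Axiom (T2/T3): check pairwise unions and intersections of members of τ.
All pairwise intersections and unions checked — each lies in τ. Therefore τ satisfies (T1), (T2), (T3): it IS a topology on X.


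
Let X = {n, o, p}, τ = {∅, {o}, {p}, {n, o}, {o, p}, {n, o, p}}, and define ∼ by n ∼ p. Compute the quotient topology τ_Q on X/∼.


X/∼ = {[n=p], [o]}; |τ_Q| = 3.

Equivalence classes: [n=p], [o].
Quotient map π: X → X/∼ sends n ↦ [n=p], o ↦ [o], p ↦ [n=p].
For each subset V ⊆ X/∼, compute π^{-1}(V) ⊆ X and check whether π^{-1}(V) ∈ τ. V is open in τ_Q iff π^{-1}(V) ∈ τ.
  V = {}: π^{-1}(V) = ∅ ∈ τ ✓.
  V = {[n=p]}: π^{-1}(V) = {n, p} ∉ τ ✗.
  V = {[o]}: π^{-1}(V) = {o} ∈ τ ✓.
  V = {[n=p], [o]}: π^{-1}(V) = {n, o, p} ∈ τ ✓.
Open sets in the quotient: τ_Q = {{}, {[o]}, {[n=p], [o]}} (3 elements).


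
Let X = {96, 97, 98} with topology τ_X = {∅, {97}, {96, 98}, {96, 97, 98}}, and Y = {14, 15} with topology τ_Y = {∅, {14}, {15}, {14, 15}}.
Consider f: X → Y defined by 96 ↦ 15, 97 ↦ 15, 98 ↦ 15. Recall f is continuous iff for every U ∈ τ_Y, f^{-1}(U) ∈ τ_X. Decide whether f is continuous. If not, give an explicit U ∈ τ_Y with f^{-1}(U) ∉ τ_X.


f IS continuous.

Compute f^{-1}(U) for each U ∈ τ_Y:
  U = ∅: f^{-1}(U) = ∅ ∈ τ_X ✓.
  U = {14}: f^{-1}(U) = ∅ ∈ τ_X ✓.
  U = {15}: f^{-1}(U) = {96, 97, 98} ∈ τ_X ✓.
  U = {14, 15}: f^{-1}(U) = {96, 97, 98} ∈ τ_X ✓.
Every preimage lies in τ_X, so f IS continuous.


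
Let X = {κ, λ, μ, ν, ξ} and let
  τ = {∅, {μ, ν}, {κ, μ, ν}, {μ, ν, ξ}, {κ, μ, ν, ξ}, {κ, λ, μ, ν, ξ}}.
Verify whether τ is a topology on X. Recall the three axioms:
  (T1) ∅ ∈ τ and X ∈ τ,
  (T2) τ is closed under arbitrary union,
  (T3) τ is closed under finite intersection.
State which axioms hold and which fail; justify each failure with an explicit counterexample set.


τ IS a topology on X.

Axiom (T1): ∅ ∈ τ? Yes; X ∈ τ? Yes.
Axiom (T2/T3): check pairwise unions and intersections of members of τ.
All pairwise intersections and unions checked — each lies in τ. Therefore τ satisfies (T1), (T2), (T3): it IS a topology on X.
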